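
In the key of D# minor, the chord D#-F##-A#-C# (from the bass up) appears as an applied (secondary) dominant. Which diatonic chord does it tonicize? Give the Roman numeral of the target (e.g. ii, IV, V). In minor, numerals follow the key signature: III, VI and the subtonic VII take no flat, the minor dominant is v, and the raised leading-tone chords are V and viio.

iv

The chord is a dominant seventh chord on D#.
A dominant resolves down a perfect fifth: D# → G#. In D# minor, G# is scale degree 4, i.e. iv.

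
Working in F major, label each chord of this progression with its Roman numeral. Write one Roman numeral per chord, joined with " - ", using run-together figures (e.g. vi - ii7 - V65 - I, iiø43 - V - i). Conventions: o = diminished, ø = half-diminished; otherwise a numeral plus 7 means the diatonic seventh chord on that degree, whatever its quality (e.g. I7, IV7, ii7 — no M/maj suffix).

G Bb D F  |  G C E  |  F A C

ii7 - V64 - I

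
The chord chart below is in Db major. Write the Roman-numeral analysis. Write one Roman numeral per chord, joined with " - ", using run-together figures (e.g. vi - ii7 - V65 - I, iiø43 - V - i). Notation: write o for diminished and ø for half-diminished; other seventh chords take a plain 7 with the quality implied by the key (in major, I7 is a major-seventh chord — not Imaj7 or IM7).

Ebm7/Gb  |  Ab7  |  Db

ii65 - V7 - I

Ebm7/Gb has root Eb, degree 2 in Db major, so ii65.
Ab7: dominant seventh chord on Ab = scale degree 5 → V7.
Db: major triad on Db = scale degree 1 → I.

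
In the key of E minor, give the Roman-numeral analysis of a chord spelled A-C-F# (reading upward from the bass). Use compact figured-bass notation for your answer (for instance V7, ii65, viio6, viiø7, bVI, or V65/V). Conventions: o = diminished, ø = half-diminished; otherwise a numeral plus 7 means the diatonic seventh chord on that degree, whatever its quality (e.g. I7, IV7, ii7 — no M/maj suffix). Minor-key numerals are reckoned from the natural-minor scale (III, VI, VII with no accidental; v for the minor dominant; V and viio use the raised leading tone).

iio6

Stacked in thirds the chord is F#-A-C: a diminished triad on F#.
F# is scale degree 2 in E minor, and a diminished triad on that degree is written iio.
With A in the bass the chord is in first inversion, so the figured bass is 6.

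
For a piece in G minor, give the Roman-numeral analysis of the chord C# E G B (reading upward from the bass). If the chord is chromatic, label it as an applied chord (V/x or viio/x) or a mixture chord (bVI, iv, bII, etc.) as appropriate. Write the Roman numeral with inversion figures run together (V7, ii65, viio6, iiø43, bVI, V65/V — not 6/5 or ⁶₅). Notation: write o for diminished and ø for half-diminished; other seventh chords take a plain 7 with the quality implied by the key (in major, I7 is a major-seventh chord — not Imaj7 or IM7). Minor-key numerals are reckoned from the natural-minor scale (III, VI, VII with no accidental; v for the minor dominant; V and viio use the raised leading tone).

viiø7/V

The pitches C#-E-G-B form a half-diminished seventh chord rooted on C#.
C# sits a half step below D (V in G minor); a diminished chord there is the applied leading-tone chord of V.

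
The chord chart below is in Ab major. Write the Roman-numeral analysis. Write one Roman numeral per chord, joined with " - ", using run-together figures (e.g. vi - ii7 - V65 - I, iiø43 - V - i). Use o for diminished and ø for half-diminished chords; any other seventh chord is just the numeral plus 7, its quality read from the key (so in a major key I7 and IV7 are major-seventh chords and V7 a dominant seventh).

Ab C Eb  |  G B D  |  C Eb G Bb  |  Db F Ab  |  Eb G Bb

I - V/iii - iii7 - IV - V

Ab-C-Eb: root Ab is the tonic; major triad there is I.
G-B-D: a major triad on G, the applied dominant of iii → V/iii.
C-Eb-G-Bb has root C, degree 3 in Ab major, so iii7.
Db-F-Ab has root Db, degree 4 in Ab major, so IV.
Eb-G-Bb has root Eb, degree 5 in Ab major, so V.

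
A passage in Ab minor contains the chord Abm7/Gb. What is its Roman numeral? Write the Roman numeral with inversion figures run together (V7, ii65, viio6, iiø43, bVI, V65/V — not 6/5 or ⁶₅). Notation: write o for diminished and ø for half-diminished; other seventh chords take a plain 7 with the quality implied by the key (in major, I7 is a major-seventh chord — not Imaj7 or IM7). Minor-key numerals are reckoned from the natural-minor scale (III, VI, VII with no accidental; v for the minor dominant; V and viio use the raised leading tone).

Stacked in thirds the chord is Ab-Cb-Eb-Gb: a minor seventh chord on Ab.
In Ab minor, Ab is the tonic; the diatonic minor seventh chord there is i7.
With Gb in the bass the chord is in third inversion, so the figured bass is 42.

i42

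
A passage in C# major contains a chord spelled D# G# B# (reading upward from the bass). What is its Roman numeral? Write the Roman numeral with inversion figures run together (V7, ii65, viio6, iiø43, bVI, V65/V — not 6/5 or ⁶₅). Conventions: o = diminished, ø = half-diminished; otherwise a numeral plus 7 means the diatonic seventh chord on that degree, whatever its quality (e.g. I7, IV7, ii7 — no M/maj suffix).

V64

Stacked in thirds the chord is G#-B#-D#: a major triad on G#.
G# is scale degree 5 in C# major, and a major triad on that degree is written V.
With D# in the bass the chord is in second inversion, so the figured bass is 64.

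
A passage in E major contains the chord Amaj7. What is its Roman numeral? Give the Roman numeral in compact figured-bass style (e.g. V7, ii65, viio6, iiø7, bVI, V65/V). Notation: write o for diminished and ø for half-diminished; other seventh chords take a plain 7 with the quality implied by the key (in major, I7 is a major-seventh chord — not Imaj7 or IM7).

The pitches A-C#-E-G# form a major seventh chord rooted on A.
A is scale degree 4 in E major, and a major seventh chord on that degree is written IV7.

IV7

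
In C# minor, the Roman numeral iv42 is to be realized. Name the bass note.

E

iv in C# minor has root F#; the chord is F#-A-C#-E.
The figure 42 means third inversion — the seventh is in the bass.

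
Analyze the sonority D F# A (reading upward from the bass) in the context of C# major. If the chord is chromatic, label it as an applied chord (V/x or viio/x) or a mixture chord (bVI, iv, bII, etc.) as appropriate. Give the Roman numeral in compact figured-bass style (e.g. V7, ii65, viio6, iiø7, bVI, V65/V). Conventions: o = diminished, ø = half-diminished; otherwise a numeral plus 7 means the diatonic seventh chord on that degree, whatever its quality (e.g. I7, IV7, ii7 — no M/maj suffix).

The pitches D-F#-A form a major triad rooted on D.
D is the lowered second degree of C# major (diatonic 2 would be D#). This is the Neapolitan chord — a major triad on the lowered second degree.

bII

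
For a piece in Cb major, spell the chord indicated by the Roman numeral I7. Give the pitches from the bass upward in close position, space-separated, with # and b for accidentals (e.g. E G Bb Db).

In Cb major, the tonic is Cb, and the diatonic chord built there is a major seventh chord.
That chord is spelled Cb-Eb-Gb-Bb.

Cb Eb Gb Bb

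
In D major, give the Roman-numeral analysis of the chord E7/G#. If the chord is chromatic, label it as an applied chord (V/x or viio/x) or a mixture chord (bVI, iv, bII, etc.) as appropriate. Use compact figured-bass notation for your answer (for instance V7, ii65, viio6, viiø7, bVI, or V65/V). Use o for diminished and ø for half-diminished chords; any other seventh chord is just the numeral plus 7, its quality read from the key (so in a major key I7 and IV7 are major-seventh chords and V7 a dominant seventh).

The pitches E-G#-B-D form a dominant seventh chord rooted on E.
E is not a diatonic chord root with this quality in D major, but it lies a perfect fifth above A (V), so the chord functions as an applied dominant of V.
With G# in the bass the chord is in first inversion, so the figured bass is 65.

V65/V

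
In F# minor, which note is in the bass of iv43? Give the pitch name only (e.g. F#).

F#

iv in F# minor has root B; the chord is B-D-F#-A.
The figure 43 means second inversion — the fifth is in the bass.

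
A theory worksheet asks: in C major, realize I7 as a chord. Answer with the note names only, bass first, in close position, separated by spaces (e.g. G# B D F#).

In C major, scale degree 1 is C, and the diatonic chord built there is a major seventh chord.
Stacking thirds from C gives C-E-G-B.

C E G B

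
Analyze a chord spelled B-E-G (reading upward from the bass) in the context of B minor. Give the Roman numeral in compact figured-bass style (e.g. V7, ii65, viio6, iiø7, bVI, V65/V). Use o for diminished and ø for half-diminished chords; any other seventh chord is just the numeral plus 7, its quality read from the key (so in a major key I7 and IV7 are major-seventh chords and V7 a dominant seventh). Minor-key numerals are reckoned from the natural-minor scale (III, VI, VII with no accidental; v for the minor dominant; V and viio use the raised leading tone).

iv64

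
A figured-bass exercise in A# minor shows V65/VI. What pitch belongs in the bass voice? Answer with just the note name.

E#

The applied chord V65/VI is rooted on C#: C#-E#-G#-B.
The figure 65 means first inversion — the third is in the bass.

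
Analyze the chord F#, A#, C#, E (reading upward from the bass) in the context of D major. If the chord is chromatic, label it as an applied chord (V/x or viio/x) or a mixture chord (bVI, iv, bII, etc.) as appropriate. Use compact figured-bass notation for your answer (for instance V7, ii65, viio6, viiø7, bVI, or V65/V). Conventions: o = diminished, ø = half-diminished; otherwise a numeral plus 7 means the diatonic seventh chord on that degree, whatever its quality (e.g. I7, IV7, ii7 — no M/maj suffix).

Stacked in thirds the chord is F#-A#-C#-E: a dominant seventh chord on F#.
F# is not a diatonic chord root with this quality in D major, but it lies a perfect fifth above B (vi), so the chord functions as an applied dominant of vi.

V7/vi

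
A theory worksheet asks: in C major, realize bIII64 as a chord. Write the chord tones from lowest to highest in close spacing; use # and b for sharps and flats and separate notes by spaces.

Scale degree 3 in C major is E; lowering it a half step gives Eb. bIII64 is a major triad on the lowered third degree, borrowed from the parallel minor.
So the chord is Eb-G-Bb.
The figured bass 64 indicates second inversion, placing the fifth (Bb) in the bass: Bb-Eb-G.

Bb Eb G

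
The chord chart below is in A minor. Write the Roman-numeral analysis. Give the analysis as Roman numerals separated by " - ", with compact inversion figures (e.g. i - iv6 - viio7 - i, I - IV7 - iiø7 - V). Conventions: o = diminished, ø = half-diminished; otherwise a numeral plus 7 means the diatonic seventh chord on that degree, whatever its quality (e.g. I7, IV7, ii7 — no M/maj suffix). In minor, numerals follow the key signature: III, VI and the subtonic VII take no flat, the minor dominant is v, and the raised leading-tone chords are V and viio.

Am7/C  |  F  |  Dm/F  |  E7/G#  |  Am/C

i65 - VI - iv6 - V65 - i6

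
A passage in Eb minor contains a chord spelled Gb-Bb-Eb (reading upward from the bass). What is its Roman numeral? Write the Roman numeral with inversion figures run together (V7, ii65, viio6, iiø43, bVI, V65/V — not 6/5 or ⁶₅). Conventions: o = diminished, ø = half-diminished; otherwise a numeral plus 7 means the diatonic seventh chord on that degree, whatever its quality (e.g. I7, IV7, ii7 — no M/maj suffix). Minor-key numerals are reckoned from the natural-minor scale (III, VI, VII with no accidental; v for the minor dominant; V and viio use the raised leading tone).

i6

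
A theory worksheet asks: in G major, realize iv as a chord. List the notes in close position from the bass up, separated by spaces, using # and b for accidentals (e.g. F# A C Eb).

C Eb G

Scale degree 4 in G major is C; here the chord built on it is altered to a minor triad. iv is the minor subdominant, borrowed from the parallel minor.
So the chord is C-Eb-G.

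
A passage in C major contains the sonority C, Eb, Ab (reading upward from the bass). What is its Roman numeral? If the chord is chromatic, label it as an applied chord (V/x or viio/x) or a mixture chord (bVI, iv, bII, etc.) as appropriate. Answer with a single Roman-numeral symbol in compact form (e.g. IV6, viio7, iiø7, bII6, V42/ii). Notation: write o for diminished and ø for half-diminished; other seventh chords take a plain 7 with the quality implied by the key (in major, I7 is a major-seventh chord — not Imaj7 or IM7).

Stacked in thirds the chord is Ab-C-Eb: a major triad on Ab.
Ab is the lowered sixth degree of C major (diatonic 6 would be A). This is a major triad on the lowered sixth degree, borrowed from the parallel minor.
With C in the bass the chord is in first inversion, so the figured bass is 6.

bVI6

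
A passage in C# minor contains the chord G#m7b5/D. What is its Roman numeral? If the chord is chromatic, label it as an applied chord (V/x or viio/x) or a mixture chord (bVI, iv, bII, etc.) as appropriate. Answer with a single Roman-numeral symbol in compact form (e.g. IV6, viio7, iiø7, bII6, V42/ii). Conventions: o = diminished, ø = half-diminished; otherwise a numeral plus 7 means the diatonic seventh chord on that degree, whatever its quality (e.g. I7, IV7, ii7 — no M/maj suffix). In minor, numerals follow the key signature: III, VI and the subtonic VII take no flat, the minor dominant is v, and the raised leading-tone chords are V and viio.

Stacked in thirds the chord is G#-B-D-F#: a half-diminished seventh chord on G#.
G# sits a half step below A (VI in C# minor); a diminished chord there is the applied leading-tone chord of VI.
With D in the bass the chord is in second inversion, so the figured bass is 43.

viiø43/VI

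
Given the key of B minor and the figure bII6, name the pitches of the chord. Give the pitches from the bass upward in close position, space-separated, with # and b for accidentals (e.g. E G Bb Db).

bII6 is the Neapolitan sixth — a major triad on the lowered second degree, here in its customary first inversion. In B minor that root is C.
So the chord is C-E-G.
The figured bass 6 indicates first inversion, placing the third (E) in the bass: E-G-C.

E G C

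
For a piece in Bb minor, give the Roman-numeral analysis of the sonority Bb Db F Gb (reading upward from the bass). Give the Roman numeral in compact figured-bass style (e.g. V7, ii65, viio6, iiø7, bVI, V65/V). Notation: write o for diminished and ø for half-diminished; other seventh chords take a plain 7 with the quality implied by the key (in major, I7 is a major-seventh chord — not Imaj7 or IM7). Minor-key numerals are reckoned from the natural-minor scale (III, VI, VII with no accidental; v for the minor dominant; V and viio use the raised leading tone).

VI65

Stacked in thirds the chord is Gb-Bb-Db-F: a major seventh chord on Gb.
In Bb minor, Gb is the submediant; the diatonic major seventh chord there is VI7.
With Bb in the bass the chord is in first inversion, so the figured bass is 65.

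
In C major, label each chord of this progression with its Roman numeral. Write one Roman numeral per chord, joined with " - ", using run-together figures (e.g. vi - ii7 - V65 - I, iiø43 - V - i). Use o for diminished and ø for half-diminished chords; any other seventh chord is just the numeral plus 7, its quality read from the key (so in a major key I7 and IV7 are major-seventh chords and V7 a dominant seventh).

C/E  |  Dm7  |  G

I6 - ii7 - V

C/E: root C is the tonic; major triad there is I6.
Dm7 has root D, degree 2 in C major, so ii7.
G: major triad on G = scale degree 5 → V.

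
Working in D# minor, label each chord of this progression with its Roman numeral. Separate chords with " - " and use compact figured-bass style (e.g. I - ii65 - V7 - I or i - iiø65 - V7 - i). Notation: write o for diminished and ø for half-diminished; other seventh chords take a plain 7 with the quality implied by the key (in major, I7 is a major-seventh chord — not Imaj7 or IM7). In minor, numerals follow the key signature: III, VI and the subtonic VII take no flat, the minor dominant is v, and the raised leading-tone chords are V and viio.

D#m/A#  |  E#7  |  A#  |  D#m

D#m/A#: minor triad on D# = scale degree 1 → i64.
E#7 is the secondary dominant of V (dominant seventh chord on E#): V7/V.
A# has root A#, degree 5 in D# minor, so V.
D#m: minor triad on D# = scale degree 1 → i.

i64 - V7/V - V - i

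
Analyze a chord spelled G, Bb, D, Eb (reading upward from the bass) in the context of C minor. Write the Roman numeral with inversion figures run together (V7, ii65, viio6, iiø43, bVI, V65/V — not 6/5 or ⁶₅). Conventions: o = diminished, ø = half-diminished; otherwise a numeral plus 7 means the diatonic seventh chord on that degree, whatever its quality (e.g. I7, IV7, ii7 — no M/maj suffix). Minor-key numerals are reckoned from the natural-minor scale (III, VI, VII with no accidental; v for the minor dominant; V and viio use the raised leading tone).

III65

The pitches Eb-G-Bb-D form a major seventh chord rooted on Eb.
Eb is scale degree 3 in C minor, and a major seventh chord on that degree is written III7.
With G in the bass the chord is in first inversion, so the figured bass is 65.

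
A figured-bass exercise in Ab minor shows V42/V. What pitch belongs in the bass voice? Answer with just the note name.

The applied chord V42/V is rooted on Bb: Bb-D-F-Ab.
The figure 42 means third inversion — the seventh is in the bass.

Ab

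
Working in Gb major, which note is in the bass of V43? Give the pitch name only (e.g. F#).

Ab

V in Gb major has root Db; the chord is Db-F-Ab-Cb.
The figure 43 means second inversion — the fifth is in the bass.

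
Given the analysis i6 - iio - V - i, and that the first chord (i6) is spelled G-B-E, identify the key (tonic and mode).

The anchor chord is a minor triad on E, labeled i6.
If E is scale degree 1 and the mode makes that degree carry a minor triad, the tonic is E and the mode is minor.

E minor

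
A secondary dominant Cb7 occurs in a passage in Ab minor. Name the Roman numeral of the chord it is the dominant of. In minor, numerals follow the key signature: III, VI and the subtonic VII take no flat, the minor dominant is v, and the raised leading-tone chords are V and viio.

VI

The chord is a dominant seventh chord on Cb.
A dominant resolves down a perfect fifth: Cb → Fb. In Ab minor, Fb is scale degree 6, i.e. VI.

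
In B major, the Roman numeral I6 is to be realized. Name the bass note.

D#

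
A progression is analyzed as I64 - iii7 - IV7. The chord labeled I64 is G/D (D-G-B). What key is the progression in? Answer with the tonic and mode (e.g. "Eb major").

G major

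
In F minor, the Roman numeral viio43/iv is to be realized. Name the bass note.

The applied chord viio43/iv is rooted on A: A-C-Eb-Gb.
The figure 43 means second inversion — the fifth is in the bass.

Eb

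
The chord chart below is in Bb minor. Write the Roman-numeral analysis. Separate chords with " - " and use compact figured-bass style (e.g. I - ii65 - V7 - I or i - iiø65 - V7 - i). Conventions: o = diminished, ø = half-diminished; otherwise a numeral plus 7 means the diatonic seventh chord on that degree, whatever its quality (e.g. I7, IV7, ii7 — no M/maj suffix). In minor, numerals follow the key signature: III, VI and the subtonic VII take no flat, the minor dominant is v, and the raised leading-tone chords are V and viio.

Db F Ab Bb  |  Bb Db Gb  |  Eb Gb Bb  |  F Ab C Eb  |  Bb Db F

i65 - VI6 - iv - v7 - i

Db-F-Ab-Bb has root Bb, degree 1 in Bb minor, so i65.
Bb-Db-Gb has root Gb, degree 6 in Bb minor, so VI6.
Eb-Gb-Bb: root Eb is the subdominant; minor triad there is iv.
F-Ab-C-Eb: root F is the dominant; minor seventh chord there is v7.
Bb-Db-F: minor triad on Bb = scale degree 1 → i.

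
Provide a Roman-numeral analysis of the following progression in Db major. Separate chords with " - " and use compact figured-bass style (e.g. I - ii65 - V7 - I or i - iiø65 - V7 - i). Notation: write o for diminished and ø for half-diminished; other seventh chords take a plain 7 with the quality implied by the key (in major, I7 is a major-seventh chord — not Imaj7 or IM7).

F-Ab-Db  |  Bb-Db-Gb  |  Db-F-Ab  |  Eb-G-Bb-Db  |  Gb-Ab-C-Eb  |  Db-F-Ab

I6 - IV6 - I - V7/V - V42 - I

F-Ab-Db has root Db, degree 1 in Db major, so I6.
Bb-Db-Gb: major triad on Gb = scale degree 4 → IV6.
Db-F-Ab has root Db, degree 1 in Db major, so I.
Eb-G-Bb-Db: chromatic; Eb is V of V, so V7/V.
Gb-Ab-C-Eb: dominant seventh chord on Ab = scale degree 5 → V42.
Db-F-Ab: root Db is the tonic; major triad there is I.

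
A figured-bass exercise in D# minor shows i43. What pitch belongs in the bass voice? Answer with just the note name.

i in D# minor has root D#; the chord is D#-F#-A#-C#.
The figure 43 means second inversion — the fifth is in the bass.

A#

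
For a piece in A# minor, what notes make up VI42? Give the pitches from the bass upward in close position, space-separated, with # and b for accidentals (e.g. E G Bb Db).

In A# minor, the sixth degree is F#, and the diatonic chord built there is a major seventh chord.
Stacking thirds from F# gives F#-A#-C#-E#.
The figured bass 42 indicates third inversion, placing the seventh (E#) in the bass: E#-F#-A#-C#.

E# F# A# C#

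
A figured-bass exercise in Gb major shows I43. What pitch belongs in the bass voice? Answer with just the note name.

Db

I in Gb major has root Gb; the chord is Gb-Bb-Db-F.
The figure 43 means second inversion — the fifth is in the bass.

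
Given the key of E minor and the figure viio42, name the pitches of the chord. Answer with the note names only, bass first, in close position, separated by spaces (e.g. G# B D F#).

C D# F# A

In E minor, the leading-tone chord is built on the raised seventh degree, D#.
That chord is spelled D#-F#-A-C.
With the 42 figure the chord is in third inversion; from the bass C upward in close position it reads C-D#-F#-A.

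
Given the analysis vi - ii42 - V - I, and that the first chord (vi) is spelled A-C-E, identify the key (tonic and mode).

C major

The chord Am is a minor triad rooted on A; its label is vi.
Counting down 5 scale steps from A places the tonic on C; a minor triad on degree 6 is diatonic only in major.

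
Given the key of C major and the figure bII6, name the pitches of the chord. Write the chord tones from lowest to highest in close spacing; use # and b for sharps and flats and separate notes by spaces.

F Ab Db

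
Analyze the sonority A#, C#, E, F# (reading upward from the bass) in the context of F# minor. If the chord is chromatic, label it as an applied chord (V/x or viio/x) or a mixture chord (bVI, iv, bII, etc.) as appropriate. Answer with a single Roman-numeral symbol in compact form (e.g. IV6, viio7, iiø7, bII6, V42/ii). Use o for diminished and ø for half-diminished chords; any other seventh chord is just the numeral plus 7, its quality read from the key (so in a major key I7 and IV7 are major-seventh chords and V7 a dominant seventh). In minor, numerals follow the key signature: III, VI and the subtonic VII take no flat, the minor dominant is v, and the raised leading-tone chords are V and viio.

The pitches F#-A#-C#-E form a dominant seventh chord rooted on F#.
F# is not a diatonic chord root with this quality in F# minor, but it lies a perfect fifth above B (iv), so the chord functions as an applied dominant of iv.
With A# in the bass the chord is in first inversion, so the figured bass is 65.

V65/iv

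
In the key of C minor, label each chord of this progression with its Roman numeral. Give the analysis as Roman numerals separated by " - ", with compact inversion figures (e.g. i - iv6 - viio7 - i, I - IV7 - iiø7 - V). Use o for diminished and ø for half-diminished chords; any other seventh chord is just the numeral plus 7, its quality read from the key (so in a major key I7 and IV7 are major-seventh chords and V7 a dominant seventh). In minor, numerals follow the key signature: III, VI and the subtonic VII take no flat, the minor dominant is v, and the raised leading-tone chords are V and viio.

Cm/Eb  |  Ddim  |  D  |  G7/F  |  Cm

Cm/Eb: root C is the tonic; minor triad there is i6.
Ddim has root D, degree 2 in C minor, so iio.
D: chromatic; D is V of V, so V/V.
G7/F: dominant seventh chord on G = scale degree 5 → V42.
Cm has root C, degree 1 in C minor, so i.

i6 - iio - V/V - V42 - i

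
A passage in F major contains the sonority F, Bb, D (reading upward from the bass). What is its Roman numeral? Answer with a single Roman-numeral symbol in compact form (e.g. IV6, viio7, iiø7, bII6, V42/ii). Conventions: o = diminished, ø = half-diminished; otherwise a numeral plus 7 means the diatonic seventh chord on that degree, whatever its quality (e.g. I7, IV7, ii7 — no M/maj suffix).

IV64

Stacked in thirds the chord is Bb-D-F: a major triad on Bb.
In F major, Bb is the subdominant; the diatonic major triad there is IV.
With F in the bass the chord is in second inversion, so the figured bass is 64.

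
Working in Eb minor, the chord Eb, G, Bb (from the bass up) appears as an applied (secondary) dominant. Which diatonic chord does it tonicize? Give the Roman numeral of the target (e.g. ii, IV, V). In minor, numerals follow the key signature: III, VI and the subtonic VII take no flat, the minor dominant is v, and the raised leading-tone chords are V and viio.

iv

The chord is a major triad on Eb.
A dominant resolves down a perfect fifth: Eb → Ab. In Eb minor, Ab is scale degree 4, i.e. iv.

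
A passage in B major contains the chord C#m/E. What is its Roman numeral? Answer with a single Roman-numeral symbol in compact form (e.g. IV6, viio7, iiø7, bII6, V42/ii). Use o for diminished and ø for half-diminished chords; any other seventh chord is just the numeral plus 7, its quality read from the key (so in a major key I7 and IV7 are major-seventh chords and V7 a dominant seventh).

ii6

Stacked in thirds the chord is C#-E-G#: a minor triad on C#.
C# is scale degree 2 in B major, and a minor triad on that degree is written ii.
With E in the bass the chord is in first inversion, so the figured bass is 6.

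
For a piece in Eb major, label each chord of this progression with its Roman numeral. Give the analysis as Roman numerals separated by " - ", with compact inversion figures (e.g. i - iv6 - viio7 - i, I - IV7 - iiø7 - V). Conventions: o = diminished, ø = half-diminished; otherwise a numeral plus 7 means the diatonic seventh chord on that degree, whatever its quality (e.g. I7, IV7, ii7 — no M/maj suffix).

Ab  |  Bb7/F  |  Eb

IV - V43 - I

Ab: root Ab is the subdominant; major triad there is IV.
Bb7/F has root Bb, degree 5 in Eb major, so V43.
Eb has root Eb, degree 1 in Eb major, so I.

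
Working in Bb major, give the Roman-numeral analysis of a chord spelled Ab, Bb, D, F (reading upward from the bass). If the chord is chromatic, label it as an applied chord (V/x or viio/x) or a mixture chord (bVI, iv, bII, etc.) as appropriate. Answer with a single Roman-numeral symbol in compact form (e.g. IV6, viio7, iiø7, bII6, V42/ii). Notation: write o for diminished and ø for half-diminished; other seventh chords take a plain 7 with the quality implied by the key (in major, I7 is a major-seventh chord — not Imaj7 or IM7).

The pitches Bb-D-F-Ab form a dominant seventh chord rooted on Bb.
Bb is not a diatonic chord root with this quality in Bb major, but it lies a perfect fifth above Eb (IV), so the chord functions as an applied dominant of IV.
With Ab in the bass the chord is in third inversion, so the figured bass is 42.

V42/IV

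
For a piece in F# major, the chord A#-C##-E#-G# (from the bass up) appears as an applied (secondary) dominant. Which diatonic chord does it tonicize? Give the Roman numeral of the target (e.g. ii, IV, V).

vi

The chord is a dominant seventh chord on A#.
A dominant resolves down a perfect fifth: A# → D#. In F# major, D# is scale degree 6, i.e. vi.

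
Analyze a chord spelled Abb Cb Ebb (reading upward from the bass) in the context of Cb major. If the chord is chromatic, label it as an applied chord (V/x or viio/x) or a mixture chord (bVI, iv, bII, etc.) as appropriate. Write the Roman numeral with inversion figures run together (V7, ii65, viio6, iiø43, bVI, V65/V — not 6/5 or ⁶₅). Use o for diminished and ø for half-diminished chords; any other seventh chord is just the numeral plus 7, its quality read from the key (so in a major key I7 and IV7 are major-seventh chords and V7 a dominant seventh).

Stacked in thirds the chord is Abb-Cb-Ebb: a major triad on Abb.
Abb is the lowered sixth degree of Cb major (diatonic 6 would be Ab). This is a major triad on the lowered sixth degree, borrowed from the parallel minor.

bVI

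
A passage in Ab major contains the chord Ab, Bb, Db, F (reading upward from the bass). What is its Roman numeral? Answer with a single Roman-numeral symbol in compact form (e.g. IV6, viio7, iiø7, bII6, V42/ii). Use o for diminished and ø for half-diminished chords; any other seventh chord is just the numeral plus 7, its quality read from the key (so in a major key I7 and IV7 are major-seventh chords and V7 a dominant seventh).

ii42

Stacked in thirds the chord is Bb-Db-F-Ab: a minor seventh chord on Bb.
Bb is scale degree 2 in Ab major, and a minor seventh chord on that degree is written ii7.
With Ab in the bass the chord is in third inversion, so the figured bass is 42.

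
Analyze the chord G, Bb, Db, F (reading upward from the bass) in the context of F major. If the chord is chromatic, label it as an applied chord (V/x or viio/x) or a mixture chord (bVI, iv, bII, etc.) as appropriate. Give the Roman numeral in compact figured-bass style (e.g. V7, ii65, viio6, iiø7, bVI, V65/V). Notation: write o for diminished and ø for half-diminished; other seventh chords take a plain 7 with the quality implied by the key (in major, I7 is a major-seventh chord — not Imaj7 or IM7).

The pitches G-Bb-Db-F form a half-diminished seventh chord rooted on G.
G is the second degree of F major. This is the half-diminished supertonic seventh, borrowed from the parallel minor.

iiø7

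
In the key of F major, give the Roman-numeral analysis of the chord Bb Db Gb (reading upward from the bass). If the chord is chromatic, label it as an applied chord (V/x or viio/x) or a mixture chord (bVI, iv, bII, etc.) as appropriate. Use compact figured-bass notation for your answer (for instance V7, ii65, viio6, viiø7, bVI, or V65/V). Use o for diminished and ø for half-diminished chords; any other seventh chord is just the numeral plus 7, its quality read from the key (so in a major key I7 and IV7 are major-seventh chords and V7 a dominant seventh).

Stacked in thirds the chord is Gb-Bb-Db: a major triad on Gb.
Gb is the lowered second degree of F major (diatonic 2 would be G). This is the Neapolitan sixth — a major triad on the lowered second degree, here in its customary first inversion.
With Bb in the bass the chord is in first inversion, so the figured bass is 6.

bII6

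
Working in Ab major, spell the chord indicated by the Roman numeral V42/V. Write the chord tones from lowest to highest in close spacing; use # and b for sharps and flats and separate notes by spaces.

Ab Bb D F

The slash means an applied dominant: we want the dominant of V. In Ab major, V is Eb major, and its dominant is built on Bb.
Building a dominant seventh chord on Bb gives Bb-D-F-Ab.
With the 42 figure the chord is in third inversion; from the bass Ab upward in close position it reads Ab-Bb-D-F.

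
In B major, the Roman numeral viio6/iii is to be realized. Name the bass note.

The applied chord viio6/iii is rooted on C##: C##-E#-G#.
The figure 6 means first inversion — the third is in the bass.

E#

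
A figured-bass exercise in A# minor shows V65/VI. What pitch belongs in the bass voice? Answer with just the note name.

E#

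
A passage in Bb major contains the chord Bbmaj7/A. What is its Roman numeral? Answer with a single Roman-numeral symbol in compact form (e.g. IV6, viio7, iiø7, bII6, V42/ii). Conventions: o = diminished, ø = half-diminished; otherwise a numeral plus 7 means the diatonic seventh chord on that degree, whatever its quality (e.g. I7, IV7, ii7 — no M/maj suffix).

I42

The pitches Bb-D-F-A form a major seventh chord rooted on Bb.
Bb is scale degree 1 in Bb major, and a major seventh chord on that degree is written I7.
With A in the bass the chord is in third inversion, so the figured bass is 42.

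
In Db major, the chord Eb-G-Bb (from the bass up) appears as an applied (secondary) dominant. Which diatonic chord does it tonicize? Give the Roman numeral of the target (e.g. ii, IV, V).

V

The chord is a major triad on Eb.
A dominant resolves down a perfect fifth: Eb → Ab. In Db major, Ab is scale degree 5, i.e. V.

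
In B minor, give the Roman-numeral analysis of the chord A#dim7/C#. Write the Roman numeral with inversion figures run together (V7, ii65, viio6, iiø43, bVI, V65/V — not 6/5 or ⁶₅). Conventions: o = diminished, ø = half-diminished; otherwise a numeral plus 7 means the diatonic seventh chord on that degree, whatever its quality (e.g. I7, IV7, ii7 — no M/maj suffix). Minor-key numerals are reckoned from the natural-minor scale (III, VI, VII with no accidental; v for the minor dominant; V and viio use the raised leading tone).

viio65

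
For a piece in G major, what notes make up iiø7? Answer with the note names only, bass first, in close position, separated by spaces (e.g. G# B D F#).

A C Eb G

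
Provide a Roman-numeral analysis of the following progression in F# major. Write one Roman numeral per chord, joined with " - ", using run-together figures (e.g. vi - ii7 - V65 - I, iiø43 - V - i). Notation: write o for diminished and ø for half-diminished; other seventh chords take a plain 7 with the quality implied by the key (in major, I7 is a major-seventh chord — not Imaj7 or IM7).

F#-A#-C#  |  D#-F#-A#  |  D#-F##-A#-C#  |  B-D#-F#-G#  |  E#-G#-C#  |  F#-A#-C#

F#-A#-C#: root F# is the tonic; major triad there is I.
D#-F#-A#: root D# is the submediant; minor triad there is vi.
D#-F##-A#-C#: chromatic; D# is V of ii, so V7/ii.
B-D#-F#-G#: root G# is the supertonic; minor seventh chord there is ii65.
E#-G#-C#: major triad on C# = scale degree 5 → V6.
F#-A#-C#: root F# is the tonic; major triad there is I.

I - vi - V7/ii - ii65 - V6 - I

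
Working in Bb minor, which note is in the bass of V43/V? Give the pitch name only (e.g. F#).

G

The applied chord V43/V is rooted on C: C-E-G-Bb.
The figure 43 means second inversion — the fifth is in the bass.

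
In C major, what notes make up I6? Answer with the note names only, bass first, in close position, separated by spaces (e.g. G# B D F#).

E G C

The numeral's case and figure indicate a major triad. In C major its root, the tonic, is C.
That chord is spelled C-E-G.
The figured bass 6 indicates first inversion, placing the third (E) in the bass: E-G-C.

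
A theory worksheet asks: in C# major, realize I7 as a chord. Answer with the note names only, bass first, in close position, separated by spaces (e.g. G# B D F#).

The numeral's case and figure indicate a major seventh chord. In C# major its root, the first degree, is C#.
Stacking thirds from C# gives C#-E#-G#-B#.

C# E# G# B#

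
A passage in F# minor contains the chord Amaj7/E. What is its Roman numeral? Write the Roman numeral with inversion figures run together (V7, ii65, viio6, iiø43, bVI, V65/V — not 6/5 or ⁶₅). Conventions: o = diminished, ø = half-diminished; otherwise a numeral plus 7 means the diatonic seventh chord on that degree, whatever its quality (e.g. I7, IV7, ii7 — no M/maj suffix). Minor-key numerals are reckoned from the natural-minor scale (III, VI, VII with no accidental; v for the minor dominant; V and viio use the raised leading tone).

The pitches A-C#-E-G# form a major seventh chord rooted on A.
In F# minor, A is the mediant; the diatonic major seventh chord there is III7.
With E in the bass the chord is in second inversion, so the figured bass is 43.

III43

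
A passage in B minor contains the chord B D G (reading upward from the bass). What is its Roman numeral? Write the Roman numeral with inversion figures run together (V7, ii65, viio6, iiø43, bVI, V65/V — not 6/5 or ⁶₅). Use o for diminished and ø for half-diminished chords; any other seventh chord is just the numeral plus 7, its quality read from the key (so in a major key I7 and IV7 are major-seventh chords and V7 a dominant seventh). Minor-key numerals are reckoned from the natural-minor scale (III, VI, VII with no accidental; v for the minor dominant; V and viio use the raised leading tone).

VI6

Stacked in thirds the chord is G-B-D: a major triad on G.
In B minor, G is the submediant; the diatonic major triad there is VI.
With B in the bass the chord is in first inversion, so the figured bass is 6.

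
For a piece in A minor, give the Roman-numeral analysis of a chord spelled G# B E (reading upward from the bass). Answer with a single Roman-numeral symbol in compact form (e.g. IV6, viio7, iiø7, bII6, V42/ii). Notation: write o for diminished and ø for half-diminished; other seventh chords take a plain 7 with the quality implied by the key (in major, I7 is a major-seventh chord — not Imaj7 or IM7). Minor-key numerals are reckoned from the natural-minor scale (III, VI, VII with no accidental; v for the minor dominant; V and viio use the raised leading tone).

V6

Stacked in thirds the chord is E-G#-B: a major triad on E.
In A minor, E is the dominant; the diatonic major triad there is V.
With G# in the bass the chord is in first inversion, so the figured bass is 6.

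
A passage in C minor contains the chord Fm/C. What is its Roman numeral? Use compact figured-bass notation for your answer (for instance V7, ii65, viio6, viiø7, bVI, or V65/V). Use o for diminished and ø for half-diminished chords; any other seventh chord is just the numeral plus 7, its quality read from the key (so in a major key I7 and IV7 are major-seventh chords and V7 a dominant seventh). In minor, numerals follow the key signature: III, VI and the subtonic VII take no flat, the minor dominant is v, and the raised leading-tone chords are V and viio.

iv64

Stacked in thirds the chord is F-Ab-C: a minor triad on F.
In C minor, F is the subdominant; the diatonic minor triad there is iv.
With C in the bass the chord is in second inversion, so the figured bass is 64.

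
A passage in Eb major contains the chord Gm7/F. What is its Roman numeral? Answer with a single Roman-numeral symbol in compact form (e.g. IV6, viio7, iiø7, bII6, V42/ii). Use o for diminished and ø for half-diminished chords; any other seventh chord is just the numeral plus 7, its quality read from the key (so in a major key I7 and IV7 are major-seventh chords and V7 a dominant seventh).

iii42

The pitches G-Bb-D-F form a minor seventh chord rooted on G.
G is scale degree 3 in Eb major, and a minor seventh chord on that degree is written iii7.
With F in the bass the chord is in third inversion, so the figured bass is 42.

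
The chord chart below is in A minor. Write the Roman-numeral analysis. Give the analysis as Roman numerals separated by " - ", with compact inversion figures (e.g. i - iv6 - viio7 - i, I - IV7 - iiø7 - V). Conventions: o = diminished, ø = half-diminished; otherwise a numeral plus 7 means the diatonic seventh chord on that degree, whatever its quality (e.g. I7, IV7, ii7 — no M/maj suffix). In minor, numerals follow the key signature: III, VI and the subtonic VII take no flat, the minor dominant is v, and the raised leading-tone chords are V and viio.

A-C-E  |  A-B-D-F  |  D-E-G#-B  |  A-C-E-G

A-C-E: root A is the tonic; minor triad there is i.
A-B-D-F: half-diminished seventh chord on B = scale degree 2 → iiø42.
D-E-G#-B: root E is the dominant; dominant seventh chord there is V42.
A-C-E-G: root A is the tonic; minor seventh chord there is i7.

i - iiø42 - V42 - i7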